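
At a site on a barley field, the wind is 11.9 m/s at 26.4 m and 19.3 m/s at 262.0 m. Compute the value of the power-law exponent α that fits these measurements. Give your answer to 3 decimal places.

Power law: V₂/V₁ = (z₂/z₁)^α ⇒ α = ln(V₂/V₁) / ln(z₂/z₁)
α = ln(19.3/11.9) / ln(262.0/26.4) = ln(1.6218) / ln(9.9242)
  = 0.48357 / 2.29498 = 0.21071

α ≈ 0.211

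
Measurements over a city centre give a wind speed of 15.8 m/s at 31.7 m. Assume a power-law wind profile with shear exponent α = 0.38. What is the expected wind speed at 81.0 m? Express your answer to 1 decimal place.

22.6 m/s

Power-law profile: V₂ = V₁ · (z₂/z₁)^α
V₂ = 15.8 × (81.0/31.7)^0.38 = 15.8 × (2.5552)^0.38
    = 15.8 × 1.4283 = 22.5673 m/s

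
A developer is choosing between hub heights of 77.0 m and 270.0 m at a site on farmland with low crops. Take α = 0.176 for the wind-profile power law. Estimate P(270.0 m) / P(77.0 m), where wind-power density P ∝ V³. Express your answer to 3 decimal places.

1.940

Speed ratio: V_B/V_A = (z_B/z_A)^α = (270.0/77.0)^0.176 = (3.5065)^0.176 = 1.24709
Power-density ratio: P_B/P_A = (V_B/V_A)³ = (1.24709)³ = 1.93951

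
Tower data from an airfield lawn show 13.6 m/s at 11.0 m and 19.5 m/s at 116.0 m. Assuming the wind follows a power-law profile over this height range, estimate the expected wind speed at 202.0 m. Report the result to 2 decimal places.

First find α: α = ln(V₂/V₁)/ln(z₂/z₁) = ln(19.5/13.6)/ln(116.0/11.0) = 0.36034/2.35569 = 0.1530
Extrapolate from 116.0 m to 202.0 m: V₃ = 19.5 × (202.0/116.0)^0.1530 = 19.5 × 1.0886 = 21.2267 m/s

21.23 m/s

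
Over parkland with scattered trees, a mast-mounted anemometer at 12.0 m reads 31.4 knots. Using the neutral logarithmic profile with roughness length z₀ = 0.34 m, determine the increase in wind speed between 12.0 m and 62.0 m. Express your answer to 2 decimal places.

Log law: V₂ = V₁ · ln(z₂/z₀)/ln(z₁/z₀) = 31.4 × 5.2059/3.5637 = 45.8697 knots
ΔV = 45.8697 − 31.4 = 14.4697 knots

14.47 knots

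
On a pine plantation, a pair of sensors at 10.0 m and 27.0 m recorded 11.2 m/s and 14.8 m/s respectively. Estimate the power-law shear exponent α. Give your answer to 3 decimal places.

α ≈ 0.281

Power law: V₂/V₁ = (z₂/z₁)^α ⇒ α = ln(V₂/V₁) / ln(z₂/z₁)
α = ln(14.8/11.2) / ln(27.0/10.0) = ln(1.3214) / ln(2.7000)
  = 0.27871 / 0.99325 = 0.28061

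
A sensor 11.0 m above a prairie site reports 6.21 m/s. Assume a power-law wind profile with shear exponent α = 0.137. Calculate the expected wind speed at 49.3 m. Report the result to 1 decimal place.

7.6 m/s

Power-law profile: V₂ = V₁ · (z₂/z₁)^α
V₂ = 6.21 × (49.3/11.0)^0.137 = 6.21 × (4.4818)^0.137
    = 6.21 × 1.2281 = 7.6268 m/s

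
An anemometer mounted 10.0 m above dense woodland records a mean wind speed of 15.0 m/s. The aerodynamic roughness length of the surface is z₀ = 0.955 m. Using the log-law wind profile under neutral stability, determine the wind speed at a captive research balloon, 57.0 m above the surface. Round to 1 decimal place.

Log law: V(z) ∝ ln(z/z₀), so V₂/V₁ = ln(z₂/z₀) / ln(z₁/z₀).
ln(57.0/0.955) = 4.0891, ln(10.0/0.955) = 2.3486
V₂ = 15.0 × 4.0891/2.3486 = 15.0 × 1.7411 = 26.1158 m/s

26.1 m/s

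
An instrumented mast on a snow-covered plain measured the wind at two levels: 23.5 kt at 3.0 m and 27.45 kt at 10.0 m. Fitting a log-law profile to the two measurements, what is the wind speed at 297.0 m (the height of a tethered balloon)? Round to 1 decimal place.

38.6 kt

Log law: V ∝ ln(z/z₀). From the pair, with r = V₁/V₂ = 0.85610,
ln z₀ = (ln z₁ − r·ln z₂)/(1 − r) = (1.0986 − 0.85610×2.3026)/0.14390 = -6.0643 → z₀ = 0.002324 m
V₃ = V₁ · ln(z₃/z₀)/ln(z₁/z₀) = 23.5 × 11.7580/7.1629 = 38.5757 kt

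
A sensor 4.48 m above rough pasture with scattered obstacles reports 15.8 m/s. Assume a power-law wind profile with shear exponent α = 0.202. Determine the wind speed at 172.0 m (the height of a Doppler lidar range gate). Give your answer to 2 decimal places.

33.01 m/s

Power-law profile: V₂ = V₁ · (z₂/z₁)^α
V₂ = 15.8 × (172.0/4.48)^0.202 = 15.8 × (38.3929)^0.202
    = 15.8 × 2.0894 = 33.0123 m/s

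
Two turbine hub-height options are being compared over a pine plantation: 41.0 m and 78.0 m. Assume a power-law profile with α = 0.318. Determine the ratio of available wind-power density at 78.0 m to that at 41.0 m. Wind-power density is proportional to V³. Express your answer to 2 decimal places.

Speed ratio: V_B/V_A = (z_B/z_A)^α = (78.0/41.0)^0.318 = (1.9024)^0.318 = 1.22693
Power-density ratio: P_B/P_A = (V_B/V_A)³ = (1.22693)³ = 1.84698

1.85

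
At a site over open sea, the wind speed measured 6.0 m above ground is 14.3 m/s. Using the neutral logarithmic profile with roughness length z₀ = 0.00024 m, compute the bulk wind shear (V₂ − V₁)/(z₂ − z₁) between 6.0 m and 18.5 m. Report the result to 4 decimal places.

Log law: V₂ = V₁ · ln(z₂/z₀)/ln(z₁/z₀) = 14.3 × 11.2526/10.1266 = 15.8901 m/s
ΔV/Δz = (15.8901 − 14.3)/(18.5 − 6.0) = 1.5901/12.5000 = 0.12720 m/s/m

0.1272 m/s/m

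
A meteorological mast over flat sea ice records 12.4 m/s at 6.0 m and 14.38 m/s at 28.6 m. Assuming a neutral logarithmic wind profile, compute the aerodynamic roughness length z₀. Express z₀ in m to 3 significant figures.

Log law: V(z) ∝ ln(z/z₀). With r = V₁/V₂ = 12.4/14.38 = 0.86231,
r · ln(z₂/z₀) = ln(z₁/z₀) ⇒ ln z₀ = (ln z₁ − r·ln z₂)/(1 − r)
ln z₀ = (1.79176 − 0.86231×3.35341) / 0.13769 = -7.9883
z₀ = exp(-7.9883) = 0.0003394 m

z₀ ≈ 0.000339 m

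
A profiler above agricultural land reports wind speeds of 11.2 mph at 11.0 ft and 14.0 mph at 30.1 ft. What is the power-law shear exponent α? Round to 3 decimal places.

Power law: V₂/V₁ = (z₂/z₁)^α ⇒ α = ln(V₂/V₁) / ln(z₂/z₁)
α = ln(14.0/11.2) / ln(30.1/11.0) = ln(1.2500) / ln(2.7364)
  = 0.22314 / 1.00663 = 0.22167

α ≈ 0.222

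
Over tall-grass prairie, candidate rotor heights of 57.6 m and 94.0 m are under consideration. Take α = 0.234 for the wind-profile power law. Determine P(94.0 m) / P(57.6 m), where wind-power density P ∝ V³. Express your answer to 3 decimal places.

1.410

Speed ratio: V_B/V_A = (z_B/z_A)^α = (94.0/57.6)^0.234 = (1.6319)^0.234 = 1.12143
Power-density ratio: P_B/P_A = (V_B/V_A)³ = (1.12143)³ = 1.41032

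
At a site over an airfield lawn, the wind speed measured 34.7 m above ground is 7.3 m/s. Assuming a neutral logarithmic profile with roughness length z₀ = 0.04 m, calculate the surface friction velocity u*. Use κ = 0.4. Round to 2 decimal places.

u* ≈ 0.43 m/s

Log law: V(z) = (u*/κ) · ln(z/z₀) ⇒ u* = κ · V / ln(z/z₀)
u* = 0.4 × 7.3 / ln(34.7/0.04) = 0.4 × 7.3 / 6.7656
   = 2.9200 / 6.7656 = 0.4316 m/s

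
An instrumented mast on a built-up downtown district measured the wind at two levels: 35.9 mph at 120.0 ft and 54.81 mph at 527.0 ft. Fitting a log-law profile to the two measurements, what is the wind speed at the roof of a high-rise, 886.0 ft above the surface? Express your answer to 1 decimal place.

61.4 mph

Log law: V ∝ ln(z/z₀). From the pair, with r = V₁/V₂ = 0.65499,
ln z₀ = (ln z₁ − r·ln z₂)/(1 − r) = (4.7875 − 0.65499×6.2672)/0.34501 = 1.9783 → z₀ = 7.231 ft
V₃ = V₁ · ln(z₃/z₀)/ln(z₁/z₀) = 35.9 × 4.8084/2.8092 = 61.4492 mph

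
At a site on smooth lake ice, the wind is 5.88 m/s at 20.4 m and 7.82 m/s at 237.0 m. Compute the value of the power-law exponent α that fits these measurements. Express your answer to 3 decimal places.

Power law: V₂/V₁ = (z₂/z₁)^α ⇒ α = ln(V₂/V₁) / ln(z₂/z₁)
α = ln(7.82/5.88) / ln(237.0/20.4) = ln(1.3299) / ln(11.6176)
  = 0.28513 / 2.45253 = 0.11626

α ≈ 0.116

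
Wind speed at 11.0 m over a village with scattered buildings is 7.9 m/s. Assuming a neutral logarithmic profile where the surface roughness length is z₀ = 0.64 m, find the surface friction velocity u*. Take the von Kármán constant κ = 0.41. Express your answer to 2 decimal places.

Log law: V(z) = (u*/κ) · ln(z/z₀) ⇒ u* = κ · V / ln(z/z₀)
u* = 0.41 × 7.9 / ln(11.0/0.64) = 0.41 × 7.9 / 2.8442
   = 3.2390 / 2.8442 = 1.1388 m/s

u* ≈ 1.14 m/s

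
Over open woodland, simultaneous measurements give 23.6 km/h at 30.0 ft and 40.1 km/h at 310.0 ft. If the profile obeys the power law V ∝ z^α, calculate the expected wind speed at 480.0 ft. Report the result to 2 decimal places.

44.28 km/h

First find α: α = ln(V₂/V₁)/ln(z₂/z₁) = ln(40.1/23.6)/ln(310.0/30.0) = 0.53013/2.33537 = 0.2270
Extrapolate from 310.0 ft to 480.0 ft: V₃ = 40.1 × (480.0/310.0)^0.2270 = 40.1 × 1.1043 = 44.2840 km/h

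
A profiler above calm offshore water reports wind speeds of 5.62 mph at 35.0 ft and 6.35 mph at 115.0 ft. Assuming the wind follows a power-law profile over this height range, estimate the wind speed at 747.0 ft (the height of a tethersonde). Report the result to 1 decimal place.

First find α: α = ln(V₂/V₁)/ln(z₂/z₁) = ln(6.35/5.62)/ln(115.0/35.0) = 0.12212/1.18958 = 0.1027
Extrapolate from 115.0 ft to 747.0 ft: V₃ = 6.35 × (747.0/115.0)^0.1027 = 6.35 × 1.2118 = 7.6948 mph

7.7 mph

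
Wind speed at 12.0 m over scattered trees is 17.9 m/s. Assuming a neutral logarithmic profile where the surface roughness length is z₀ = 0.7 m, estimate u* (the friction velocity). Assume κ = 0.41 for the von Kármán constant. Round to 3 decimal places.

Log law: V(z) = (u*/κ) · ln(z/z₀) ⇒ u* = κ · V / ln(z/z₀)
u* = 0.41 × 17.9 / ln(12.0/0.7) = 0.41 × 17.9 / 2.8416
   = 7.3390 / 2.8416 = 2.5827 m/s

u* ≈ 2.583 m/s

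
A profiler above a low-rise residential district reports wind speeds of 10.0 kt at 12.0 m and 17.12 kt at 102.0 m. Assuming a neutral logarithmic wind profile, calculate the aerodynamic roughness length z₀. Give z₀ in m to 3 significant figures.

Log law: V(z) ∝ ln(z/z₀). With r = V₁/V₂ = 10.0/17.12 = 0.58411,
r · ln(z₂/z₀) = ln(z₁/z₀) ⇒ ln z₀ = (ln z₁ − r·ln z₂)/(1 − r)
ln z₀ = (2.48491 − 0.58411×4.62497) / 0.41589 = -0.5208
z₀ = exp(-0.5208) = 0.5940 m

z₀ ≈ 0.594 m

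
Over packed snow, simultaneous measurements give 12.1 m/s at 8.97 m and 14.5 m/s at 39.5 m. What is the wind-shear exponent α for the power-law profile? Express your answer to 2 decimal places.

α ≈ 0.12

Power law: V₂/V₁ = (z₂/z₁)^α ⇒ α = ln(V₂/V₁) / ln(z₂/z₁)
α = ln(14.5/12.1) / ln(39.5/8.97) = ln(1.1983) / ln(4.4036)
  = 0.18094 / 1.48241 = 0.12206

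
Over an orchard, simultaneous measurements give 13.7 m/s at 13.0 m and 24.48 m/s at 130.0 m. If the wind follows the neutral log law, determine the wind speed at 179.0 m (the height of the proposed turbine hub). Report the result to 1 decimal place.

Log law: V ∝ ln(z/z₀). From the pair, with r = V₁/V₂ = 0.55964,
ln z₀ = (ln z₁ − r·ln z₂)/(1 − r) = (2.5649 − 0.55964×4.8675)/0.44036 = -0.3613 → z₀ = 0.6967 m
V₃ = V₁ · ln(z₃/z₀)/ln(z₁/z₀) = 13.7 × 5.5487/2.9263 = 25.9774 m/s

26.0 m/s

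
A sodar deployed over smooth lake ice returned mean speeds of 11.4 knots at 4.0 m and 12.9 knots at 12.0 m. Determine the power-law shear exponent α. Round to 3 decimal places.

Power law: V₂/V₁ = (z₂/z₁)^α ⇒ α = ln(V₂/V₁) / ln(z₂/z₁)
α = ln(12.9/11.4) / ln(12.0/4.0) = ln(1.1316) / ln(3.0000)
  = 0.12361 / 1.09861 = 0.11252

α ≈ 0.113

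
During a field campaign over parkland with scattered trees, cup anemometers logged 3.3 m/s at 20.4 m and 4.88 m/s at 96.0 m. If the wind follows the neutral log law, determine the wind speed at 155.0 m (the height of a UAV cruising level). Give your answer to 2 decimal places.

5.37 m/s

Log law: V ∝ ln(z/z₀). From the pair, with r = V₁/V₂ = 0.67623,
ln z₀ = (ln z₁ − r·ln z₂)/(1 − r) = (3.0155 − 0.67623×4.5643)/0.32377 = -0.2193 → z₀ = 0.8031 m
V₃ = V₁ · ln(z₃/z₀)/ln(z₁/z₀) = 3.3 × 5.2628/3.2349 = 5.3687 m/s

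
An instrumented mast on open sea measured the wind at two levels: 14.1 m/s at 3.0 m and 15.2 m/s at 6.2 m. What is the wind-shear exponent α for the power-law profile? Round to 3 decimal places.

Power law: V₂/V₁ = (z₂/z₁)^α ⇒ α = ln(V₂/V₁) / ln(z₂/z₁)
α = ln(15.2/14.1) / ln(6.2/3.0) = ln(1.0780) / ln(2.0667)
  = 0.07512 / 0.72594 = 0.10348

α ≈ 0.103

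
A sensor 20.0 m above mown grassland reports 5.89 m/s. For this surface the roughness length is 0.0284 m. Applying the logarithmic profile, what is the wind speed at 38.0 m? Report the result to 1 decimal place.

Log law: V(z) ∝ ln(z/z₀), so V₂/V₁ = ln(z₂/z₀) / ln(z₁/z₀).
ln(38.0/0.0284) = 7.1990, ln(20.0/0.0284) = 6.5571
V₂ = 5.89 × 7.1990/6.5571 = 5.89 × 1.0979 = 6.4666 m/s

6.5 m/s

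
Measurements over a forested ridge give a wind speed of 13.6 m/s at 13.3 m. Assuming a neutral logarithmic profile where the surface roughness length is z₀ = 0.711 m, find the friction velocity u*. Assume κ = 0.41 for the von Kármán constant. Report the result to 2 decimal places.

u* ≈ 1.90 m/s

Log law: V(z) = (u*/κ) · ln(z/z₀) ⇒ u* = κ · V / ln(z/z₀)
u* = 0.41 × 13.6 / ln(13.3/0.711) = 0.41 × 13.6 / 2.9288
   = 5.5760 / 2.9288 = 1.9038 m/s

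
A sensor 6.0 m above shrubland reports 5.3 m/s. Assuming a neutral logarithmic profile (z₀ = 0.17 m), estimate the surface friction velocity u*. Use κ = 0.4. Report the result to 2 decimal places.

Log law: V(z) = (u*/κ) · ln(z/z₀) ⇒ u* = κ · V / ln(z/z₀)
u* = 0.4 × 5.3 / ln(6.0/0.17) = 0.4 × 5.3 / 3.5637
   = 2.1200 / 3.5637 = 0.5949 m/s

u* ≈ 0.59 m/s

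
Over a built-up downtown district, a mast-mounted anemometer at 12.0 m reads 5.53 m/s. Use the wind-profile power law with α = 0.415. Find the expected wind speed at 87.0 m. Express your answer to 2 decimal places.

Power-law profile: V₂ = V₁ · (z₂/z₁)^α
V₂ = 5.53 × (87.0/12.0)^0.415 = 5.53 × (7.2500)^0.415
    = 5.53 × 2.2753 = 12.5825 m/s

12.58 m/s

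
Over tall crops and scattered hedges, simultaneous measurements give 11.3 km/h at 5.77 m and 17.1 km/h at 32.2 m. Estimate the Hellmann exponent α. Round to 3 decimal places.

Power law: V₂/V₁ = (z₂/z₁)^α ⇒ α = ln(V₂/V₁) / ln(z₂/z₁)
α = ln(17.1/11.3) / ln(32.2/5.77) = ln(1.5133) / ln(5.5806)
  = 0.41428 / 1.71929 = 0.24096

α ≈ 0.241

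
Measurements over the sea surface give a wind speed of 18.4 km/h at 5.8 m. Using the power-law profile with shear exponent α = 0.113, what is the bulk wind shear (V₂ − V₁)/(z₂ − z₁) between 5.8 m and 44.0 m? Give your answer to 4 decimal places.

0.1239 km/h/m

Power law: V₂ = V₁ · (z₂/z₁)^α = 18.4 × (7.5862)^0.113 = 23.1345 km/h
ΔV/Δz = (23.1345 − 18.4)/(44.0 − 5.8) = 4.7345/38.2000 = 0.12394 km/h/m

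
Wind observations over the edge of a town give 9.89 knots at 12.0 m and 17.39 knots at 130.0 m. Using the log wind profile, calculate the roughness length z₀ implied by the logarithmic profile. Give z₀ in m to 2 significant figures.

z₀ ≈ 0.52 m

Log law: V(z) ∝ ln(z/z₀). With r = V₁/V₂ = 9.89/17.39 = 0.56872,
r · ln(z₂/z₀) = ln(z₁/z₀) ⇒ ln z₀ = (ln z₁ − r·ln z₂)/(1 − r)
ln z₀ = (2.48491 − 0.56872×4.86753) / 0.43128 = -0.6570
z₀ = exp(-0.6570) = 0.5184 m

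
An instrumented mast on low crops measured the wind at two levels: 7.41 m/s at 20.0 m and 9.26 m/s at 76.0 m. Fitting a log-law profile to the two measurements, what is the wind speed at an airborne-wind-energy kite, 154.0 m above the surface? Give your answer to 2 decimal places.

10.24 m/s

Log law: V ∝ ln(z/z₀). From the pair, with r = V₁/V₂ = 0.80022,
ln z₀ = (ln z₁ − r·ln z₂)/(1 − r) = (2.9957 − 0.80022×4.3307)/0.19978 = -2.3515 → z₀ = 0.09523 m
V₃ = V₁ · ln(z₃/z₀)/ln(z₁/z₀) = 7.41 × 7.3884/5.3472 = 10.2387 m/s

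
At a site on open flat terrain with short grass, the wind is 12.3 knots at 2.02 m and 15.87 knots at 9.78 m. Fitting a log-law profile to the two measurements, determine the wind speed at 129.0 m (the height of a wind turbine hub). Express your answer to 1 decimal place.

Log law: V ∝ ln(z/z₀). From the pair, with r = V₁/V₂ = 0.77505,
ln z₀ = (ln z₁ − r·ln z₂)/(1 − r) = (0.7031 − 0.77505×2.2803)/0.22495 = -4.7311 → z₀ = 0.008817 m
V₃ = V₁ · ln(z₃/z₀)/ln(z₁/z₀) = 12.3 × 9.5909/5.4342 = 21.7085 knots

21.7 knots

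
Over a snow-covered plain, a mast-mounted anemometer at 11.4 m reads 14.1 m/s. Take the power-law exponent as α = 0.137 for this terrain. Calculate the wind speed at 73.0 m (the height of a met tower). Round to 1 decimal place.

18.2 m/s

Power-law profile: V₂ = V₁ · (z₂/z₁)^α
V₂ = 14.1 × (73.0/11.4)^0.137 = 14.1 × (6.4035)^0.137
    = 14.1 × 1.2897 = 18.1844 m/s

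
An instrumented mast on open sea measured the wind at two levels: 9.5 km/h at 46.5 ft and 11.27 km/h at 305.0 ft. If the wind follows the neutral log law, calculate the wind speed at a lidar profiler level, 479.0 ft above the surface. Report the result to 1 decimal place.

11.7 km/h

Log law: V ∝ ln(z/z₀). From the pair, with r = V₁/V₂ = 0.84295,
ln z₀ = (ln z₁ − r·ln z₂)/(1 − r) = (3.8395 − 0.84295×5.7203)/0.15705 = -6.2556 → z₀ = 0.001920 ft
V₃ = V₁ · ln(z₃/z₀)/ln(z₁/z₀) = 9.5 × 12.4273/10.0950 = 11.6948 km/h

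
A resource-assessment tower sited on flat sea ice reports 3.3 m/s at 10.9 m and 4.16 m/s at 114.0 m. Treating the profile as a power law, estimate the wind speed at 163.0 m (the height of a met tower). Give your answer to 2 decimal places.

4.31 m/s

First find α: α = ln(V₂/V₁)/ln(z₂/z₁) = ln(4.16/3.3)/ln(114.0/10.9) = 0.23159/2.34744 = 0.0987
Extrapolate from 114.0 m to 163.0 m: V₃ = 4.16 × (163.0/114.0)^0.0987 = 4.16 × 1.0359 = 4.3094 m/s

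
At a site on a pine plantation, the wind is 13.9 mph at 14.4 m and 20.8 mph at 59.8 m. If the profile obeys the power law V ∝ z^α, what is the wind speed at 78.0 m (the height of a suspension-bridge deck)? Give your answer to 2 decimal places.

First find α: α = ln(V₂/V₁)/ln(z₂/z₁) = ln(20.8/13.9)/ln(59.8/14.4) = 0.40306/1.42378 = 0.2831
Extrapolate from 59.8 m to 78.0 m: V₃ = 20.8 × (78.0/59.8)^0.2831 = 20.8 × 1.0781 = 22.4249 mph

22.42 mph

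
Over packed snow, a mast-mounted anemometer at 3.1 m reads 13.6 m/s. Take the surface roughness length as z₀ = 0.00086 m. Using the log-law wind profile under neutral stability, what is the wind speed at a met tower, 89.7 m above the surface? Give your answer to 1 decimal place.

Log law: V(z) ∝ ln(z/z₀), so V₂/V₁ = ln(z₂/z₀) / ln(z₁/z₀).
ln(89.7/0.00086) = 11.5550, ln(3.1/0.00086) = 8.1900
V₂ = 13.6 × 11.5550/8.1900 = 13.6 × 1.4109 = 19.1879 m/s

19.2 m/s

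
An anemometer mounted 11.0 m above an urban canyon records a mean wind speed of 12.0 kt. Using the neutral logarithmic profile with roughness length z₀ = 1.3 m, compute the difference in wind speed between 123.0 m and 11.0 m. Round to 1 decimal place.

Log law: V₂ = V₁ · ln(z₂/z₀)/ln(z₁/z₀) = 12.0 × 4.5498/2.1355 = 25.5664 kt
ΔV = 25.5664 − 12.0 = 13.5664 kt

13.6 kt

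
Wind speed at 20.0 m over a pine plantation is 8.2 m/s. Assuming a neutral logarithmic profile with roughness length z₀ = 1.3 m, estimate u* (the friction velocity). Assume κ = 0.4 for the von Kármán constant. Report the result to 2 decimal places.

Log law: V(z) = (u*/κ) · ln(z/z₀) ⇒ u* = κ · V / ln(z/z₀)
u* = 0.4 × 8.2 / ln(20.0/1.3) = 0.4 × 8.2 / 2.7334
   = 3.2800 / 2.7334 = 1.2000 m/s

u* ≈ 1.20 m/s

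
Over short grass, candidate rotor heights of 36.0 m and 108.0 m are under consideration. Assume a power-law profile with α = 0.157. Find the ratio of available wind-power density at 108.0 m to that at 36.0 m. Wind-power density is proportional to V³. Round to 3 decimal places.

1.678

Speed ratio: V_B/V_A = (z_B/z_A)^α = (108.0/36.0)^0.157 = (3.0000)^0.157 = 1.18825
Power-density ratio: P_B/P_A = (V_B/V_A)³ = (1.18825)³ = 1.67774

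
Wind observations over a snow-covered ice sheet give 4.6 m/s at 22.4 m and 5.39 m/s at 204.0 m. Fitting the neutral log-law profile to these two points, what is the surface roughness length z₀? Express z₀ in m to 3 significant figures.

Log law: V(z) ∝ ln(z/z₀). With r = V₁/V₂ = 4.6/5.39 = 0.85343,
r · ln(z₂/z₀) = ln(z₁/z₀) ⇒ ln z₀ = (ln z₁ − r·ln z₂)/(1 − r)
ln z₀ = (3.10906 − 0.85343×5.31812) / 0.14657 = -9.7538
z₀ = exp(-9.7538) = 0.00005807 m

z₀ ≈ 0.0000581 m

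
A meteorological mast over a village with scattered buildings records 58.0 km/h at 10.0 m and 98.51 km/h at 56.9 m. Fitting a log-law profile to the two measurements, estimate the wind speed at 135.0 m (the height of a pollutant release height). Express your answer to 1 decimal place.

Log law: V ∝ ln(z/z₀). From the pair, with r = V₁/V₂ = 0.58877,
ln z₀ = (ln z₁ − r·ln z₂)/(1 − r) = (2.3026 − 0.58877×4.0413)/0.41123 = -0.1868 → z₀ = 0.8296 m
V₃ = V₁ · ln(z₃/z₀)/ln(z₁/z₀) = 58.0 × 5.0921/2.4894 = 118.6398 km/h

118.6 km/h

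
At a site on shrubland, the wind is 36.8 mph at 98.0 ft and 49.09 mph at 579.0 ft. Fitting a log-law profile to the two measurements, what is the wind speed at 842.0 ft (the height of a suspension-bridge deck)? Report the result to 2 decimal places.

Log law: V ∝ ln(z/z₀). From the pair, with r = V₁/V₂ = 0.74964,
ln z₀ = (ln z₁ − r·ln z₂)/(1 − r) = (4.5850 − 0.74964×6.3613)/0.25036 = -0.7339 → z₀ = 0.4800 ft
V₃ = V₁ · ln(z₃/z₀)/ln(z₁/z₀) = 36.8 × 7.4697/5.3189 = 51.6809 mph

51.68 mph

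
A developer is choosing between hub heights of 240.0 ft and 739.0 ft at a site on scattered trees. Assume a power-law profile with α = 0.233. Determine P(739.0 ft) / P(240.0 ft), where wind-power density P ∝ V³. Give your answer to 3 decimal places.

Speed ratio: V_B/V_A = (z_B/z_A)^α = (739.0/240.0)^0.233 = (3.0792)^0.233 = 1.29959
Power-density ratio: P_B/P_A = (V_B/V_A)³ = (1.29959)³ = 2.19490

2.195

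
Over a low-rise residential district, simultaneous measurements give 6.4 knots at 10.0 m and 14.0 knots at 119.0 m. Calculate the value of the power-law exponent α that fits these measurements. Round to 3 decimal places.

α ≈ 0.316

Power law: V₂/V₁ = (z₂/z₁)^α ⇒ α = ln(V₂/V₁) / ln(z₂/z₁)
α = ln(14.0/6.4) / ln(119.0/10.0) = ln(2.1875) / ln(11.9000)
  = 0.78276 / 2.47654 = 0.31607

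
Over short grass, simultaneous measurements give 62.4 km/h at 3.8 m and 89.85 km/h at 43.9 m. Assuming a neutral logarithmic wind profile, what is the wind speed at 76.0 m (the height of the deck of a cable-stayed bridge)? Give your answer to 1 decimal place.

Log law: V ∝ ln(z/z₀). From the pair, with r = V₁/V₂ = 0.69449,
ln z₀ = (ln z₁ − r·ln z₂)/(1 − r) = (1.3350 − 0.69449×3.7819)/0.30551 = -4.2274 → z₀ = 0.01459 m
V₃ = V₁ · ln(z₃/z₀)/ln(z₁/z₀) = 62.4 × 8.5581/5.5624 = 96.0068 km/h

96.0 km/h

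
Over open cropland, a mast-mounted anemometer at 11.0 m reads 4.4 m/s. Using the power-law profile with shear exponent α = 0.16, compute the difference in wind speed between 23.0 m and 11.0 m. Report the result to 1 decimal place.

0.6 m/s

Power law: V₂ = V₁ · (z₂/z₁)^α = 4.4 × (2.0909)^0.16 = 4.9512 m/s
ΔV = 4.9512 − 4.4 = 0.5512 m/s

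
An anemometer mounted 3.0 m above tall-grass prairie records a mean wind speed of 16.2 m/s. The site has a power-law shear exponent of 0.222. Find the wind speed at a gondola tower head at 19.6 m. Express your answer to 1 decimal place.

Power-law profile: V₂ = V₁ · (z₂/z₁)^α
V₂ = 16.2 × (19.6/3.0)^0.222 = 16.2 × (6.5333)^0.222
    = 16.2 × 1.5169 = 24.5739 m/s

24.6 m/s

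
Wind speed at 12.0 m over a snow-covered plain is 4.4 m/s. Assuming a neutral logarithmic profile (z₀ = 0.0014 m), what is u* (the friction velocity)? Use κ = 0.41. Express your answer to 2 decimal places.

u* ≈ 0.20 m/s

Log law: V(z) = (u*/κ) · ln(z/z₀) ⇒ u* = κ · V / ln(z/z₀)
u* = 0.41 × 4.4 / ln(12.0/0.0014) = 0.41 × 4.4 / 9.0562
   = 1.8040 / 9.0562 = 0.1992 m/s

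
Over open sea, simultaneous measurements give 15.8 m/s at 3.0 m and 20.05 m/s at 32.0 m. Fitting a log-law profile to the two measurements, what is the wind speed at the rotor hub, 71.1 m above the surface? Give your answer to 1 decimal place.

Log law: V ∝ ln(z/z₀). From the pair, with r = V₁/V₂ = 0.78803,
ln z₀ = (ln z₁ − r·ln z₂)/(1 − r) = (1.0986 − 0.78803×3.4657)/0.21197 = -7.7015 → z₀ = 0.0004521 m
V₃ = V₁ · ln(z₃/z₀)/ln(z₁/z₀) = 15.8 × 11.9656/8.8001 = 21.4834 m/s

21.5 m/s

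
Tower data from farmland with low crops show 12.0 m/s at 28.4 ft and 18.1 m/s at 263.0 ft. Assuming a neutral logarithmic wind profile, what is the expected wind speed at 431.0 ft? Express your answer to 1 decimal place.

Log law: V ∝ ln(z/z₀). From the pair, with r = V₁/V₂ = 0.66298,
ln z₀ = (ln z₁ − r·ln z₂)/(1 − r) = (3.3464 − 0.66298×5.5722)/0.33702 = -1.0322 → z₀ = 0.3562 ft
V₃ = V₁ · ln(z₃/z₀)/ln(z₁/z₀) = 12.0 × 7.0983/4.3786 = 19.4537 m/s

19.5 m/s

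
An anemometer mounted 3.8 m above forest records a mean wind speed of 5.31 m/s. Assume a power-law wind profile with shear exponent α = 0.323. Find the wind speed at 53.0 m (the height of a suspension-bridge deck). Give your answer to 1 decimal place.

12.4 m/s

Power-law profile: V₂ = V₁ · (z₂/z₁)^α
V₂ = 5.31 × (53.0/3.8)^0.323 = 5.31 × (13.9474)^0.323
    = 5.31 × 2.3425 = 12.4384 m/s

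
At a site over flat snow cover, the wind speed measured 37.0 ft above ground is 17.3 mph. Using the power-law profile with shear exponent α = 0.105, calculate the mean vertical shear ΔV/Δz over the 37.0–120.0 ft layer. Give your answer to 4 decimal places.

Power law: V₂ = V₁ · (z₂/z₁)^α = 17.3 × (3.2432)^0.105 = 19.5749 mph
ΔV/Δz = (19.5749 − 17.3)/(120.0 − 37.0) = 2.2749/83.0000 = 0.02741 mph/ft

0.0274 mph/ft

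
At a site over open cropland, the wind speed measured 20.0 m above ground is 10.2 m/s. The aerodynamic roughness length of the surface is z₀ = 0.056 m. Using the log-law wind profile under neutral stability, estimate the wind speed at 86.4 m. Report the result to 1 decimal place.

12.7 m/s

Log law: V(z) ∝ ln(z/z₀), so V₂/V₁ = ln(z₂/z₀) / ln(z₁/z₀).
ln(86.4/0.056) = 7.3414, ln(20.0/0.056) = 5.8781
V₂ = 10.2 × 7.3414/5.8781 = 10.2 × 1.2489 = 12.7391 m/s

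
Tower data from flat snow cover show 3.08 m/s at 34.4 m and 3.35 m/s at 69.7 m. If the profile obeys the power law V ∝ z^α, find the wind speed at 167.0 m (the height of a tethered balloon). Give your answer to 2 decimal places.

First find α: α = ln(V₂/V₁)/ln(z₂/z₁) = ln(3.35/3.08)/ln(69.7/34.4) = 0.08403/0.70614 = 0.1190
Extrapolate from 69.7 m to 167.0 m: V₃ = 3.35 × (167.0/69.7)^0.1190 = 3.35 × 1.1096 = 3.7171 m/s

3.72 m/s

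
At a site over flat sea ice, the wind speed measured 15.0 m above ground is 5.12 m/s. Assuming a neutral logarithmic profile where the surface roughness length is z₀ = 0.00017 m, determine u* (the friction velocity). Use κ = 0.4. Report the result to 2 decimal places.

u* ≈ 0.18 m/s

Log law: V(z) = (u*/κ) · ln(z/z₀) ⇒ u* = κ · V / ln(z/z₀)
u* = 0.4 × 5.12 / ln(15.0/0.00017) = 0.4 × 5.12 / 11.3878
   = 2.0480 / 11.3878 = 0.1798 m/s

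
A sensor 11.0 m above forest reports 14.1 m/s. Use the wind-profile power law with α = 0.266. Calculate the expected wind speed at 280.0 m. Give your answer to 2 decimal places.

33.35 m/s

Power-law profile: V₂ = V₁ · (z₂/z₁)^α
V₂ = 14.1 × (280.0/11.0)^0.266 = 14.1 × (25.4545)^0.266
    = 14.1 × 2.3656 = 33.3544 m/s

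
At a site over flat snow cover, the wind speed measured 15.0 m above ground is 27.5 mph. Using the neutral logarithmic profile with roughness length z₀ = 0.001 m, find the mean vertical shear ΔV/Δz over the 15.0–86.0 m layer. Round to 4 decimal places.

0.0703 mph/m

Log law: V₂ = V₁ · ln(z₂/z₀)/ln(z₁/z₀) = 27.5 × 11.3621/9.6158 = 32.4942 mph
ΔV/Δz = (32.4942 − 27.5)/(86.0 − 15.0) = 4.9942/71.0000 = 0.07034 mph/m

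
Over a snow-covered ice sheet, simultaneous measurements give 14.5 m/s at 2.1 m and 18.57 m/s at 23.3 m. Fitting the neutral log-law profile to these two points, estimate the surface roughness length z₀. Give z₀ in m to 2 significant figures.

Log law: V(z) ∝ ln(z/z₀). With r = V₁/V₂ = 14.5/18.57 = 0.78083,
r · ln(z₂/z₀) = ln(z₁/z₀) ⇒ ln z₀ = (ln z₁ − r·ln z₂)/(1 − r)
ln z₀ = (0.74194 − 0.78083×3.14845) / 0.21917 = -7.8316
z₀ = exp(-7.8316) = 0.0003970 m

z₀ ≈ 0.00040 m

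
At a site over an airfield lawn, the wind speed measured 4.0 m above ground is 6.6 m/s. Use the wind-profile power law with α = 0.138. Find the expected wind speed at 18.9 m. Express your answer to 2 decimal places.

8.18 m/s

Power-law profile: V₂ = V₁ · (z₂/z₁)^α
V₂ = 6.6 × (18.9/4.0)^0.138 = 6.6 × (4.7250)^0.138
    = 6.6 × 1.2390 = 8.1773 m/s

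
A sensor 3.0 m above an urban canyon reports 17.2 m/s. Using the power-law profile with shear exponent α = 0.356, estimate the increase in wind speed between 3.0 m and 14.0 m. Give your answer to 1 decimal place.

12.6 m/s

Power law: V₂ = V₁ · (z₂/z₁)^α = 17.2 × (4.6667)^0.356 = 29.7642 m/s
ΔV = 29.7642 − 17.2 = 12.5642 m/s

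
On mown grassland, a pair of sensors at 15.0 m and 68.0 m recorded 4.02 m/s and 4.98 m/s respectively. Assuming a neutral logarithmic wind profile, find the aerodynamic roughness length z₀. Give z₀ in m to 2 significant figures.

Log law: V(z) ∝ ln(z/z₀). With r = V₁/V₂ = 4.02/4.98 = 0.80723,
r · ln(z₂/z₀) = ln(z₁/z₀) ⇒ ln z₀ = (ln z₁ − r·ln z₂)/(1 − r)
ln z₀ = (2.70805 − 0.80723×4.21951) / 0.19277 = -3.6212
z₀ = exp(-3.6212) = 0.02675 m

z₀ ≈ 0.027 m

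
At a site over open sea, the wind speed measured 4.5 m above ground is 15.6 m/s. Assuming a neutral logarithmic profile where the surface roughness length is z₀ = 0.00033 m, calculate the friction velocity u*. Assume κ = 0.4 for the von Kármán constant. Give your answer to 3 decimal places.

Log law: V(z) = (u*/κ) · ln(z/z₀) ⇒ u* = κ · V / ln(z/z₀)
u* = 0.4 × 15.6 / ln(4.5/0.00033) = 0.4 × 15.6 / 9.5205
   = 6.2400 / 9.5205 = 0.6554 m/s

u* ≈ 0.655 m/s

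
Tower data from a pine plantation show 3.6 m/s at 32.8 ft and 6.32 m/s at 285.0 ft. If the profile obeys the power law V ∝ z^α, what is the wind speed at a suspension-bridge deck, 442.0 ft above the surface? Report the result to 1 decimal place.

First find α: α = ln(V₂/V₁)/ln(z₂/z₁) = ln(6.32/3.6)/ln(285.0/32.8) = 0.56279/2.16206 = 0.2603
Extrapolate from 285.0 ft to 442.0 ft: V₃ = 6.32 × (442.0/285.0)^0.2603 = 6.32 × 1.1210 = 7.0847 m/s

7.1 m/s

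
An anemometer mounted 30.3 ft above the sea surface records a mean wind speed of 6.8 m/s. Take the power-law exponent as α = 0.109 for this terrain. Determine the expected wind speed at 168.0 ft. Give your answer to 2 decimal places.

8.20 m/s

Power-law profile: V₂ = V₁ · (z₂/z₁)^α
V₂ = 6.8 × (168.0/30.3)^0.109 = 6.8 × (5.5446)^0.109
    = 6.8 × 1.2053 = 8.1958 m/s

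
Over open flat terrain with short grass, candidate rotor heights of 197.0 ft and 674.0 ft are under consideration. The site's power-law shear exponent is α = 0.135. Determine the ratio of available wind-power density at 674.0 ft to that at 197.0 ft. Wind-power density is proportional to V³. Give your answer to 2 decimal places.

Speed ratio: V_B/V_A = (z_B/z_A)^α = (674.0/197.0)^0.135 = (3.4213)^0.135 = 1.18064
Power-density ratio: P_B/P_A = (V_B/V_A)³ = (1.18064)³ = 1.64569

1.65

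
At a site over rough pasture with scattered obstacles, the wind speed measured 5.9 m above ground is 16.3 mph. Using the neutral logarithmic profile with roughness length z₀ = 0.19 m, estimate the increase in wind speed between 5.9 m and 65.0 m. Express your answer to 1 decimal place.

Log law: V₂ = V₁ · ln(z₂/z₀)/ln(z₁/z₀) = 16.3 × 5.8351/3.4357 = 27.6837 mph
ΔV = 27.6837 − 16.3 = 11.3837 mph

11.4 mph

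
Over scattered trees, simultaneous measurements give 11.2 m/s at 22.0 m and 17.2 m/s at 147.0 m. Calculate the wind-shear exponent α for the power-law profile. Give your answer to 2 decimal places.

Power law: V₂/V₁ = (z₂/z₁)^α ⇒ α = ln(V₂/V₁) / ln(z₂/z₁)
α = ln(17.2/11.2) / ln(147.0/22.0) = ln(1.5357) / ln(6.6818)
  = 0.42900 / 1.89939 = 0.22586

α ≈ 0.23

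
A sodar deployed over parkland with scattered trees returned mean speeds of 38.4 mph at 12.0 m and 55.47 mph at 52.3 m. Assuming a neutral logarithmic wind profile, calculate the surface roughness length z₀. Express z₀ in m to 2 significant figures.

Log law: V(z) ∝ ln(z/z₀). With r = V₁/V₂ = 38.4/55.47 = 0.69227,
r · ln(z₂/z₀) = ln(z₁/z₀) ⇒ ln z₀ = (ln z₁ − r·ln z₂)/(1 − r)
ln z₀ = (2.48491 − 0.69227×3.95700) / 0.30773 = -0.8266
z₀ = exp(-0.8266) = 0.4375 m

z₀ ≈ 0.44 m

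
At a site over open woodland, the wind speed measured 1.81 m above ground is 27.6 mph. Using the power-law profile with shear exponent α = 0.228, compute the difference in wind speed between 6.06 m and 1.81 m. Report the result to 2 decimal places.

8.75 mph

Power law: V₂ = V₁ · (z₂/z₁)^α = 27.6 × (3.3481)^0.228 = 36.3548 mph
ΔV = 36.3548 − 27.6 = 8.7548 mph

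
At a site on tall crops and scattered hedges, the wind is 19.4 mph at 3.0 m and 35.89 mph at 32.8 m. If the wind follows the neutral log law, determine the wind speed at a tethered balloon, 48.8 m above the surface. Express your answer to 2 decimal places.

38.63 mph

Log law: V ∝ ln(z/z₀). From the pair, with r = V₁/V₂ = 0.54054,
ln z₀ = (ln z₁ − r·ln z₂)/(1 − r) = (1.0986 − 0.54054×3.4904)/0.45946 = -1.7153 → z₀ = 0.1799 m
V₃ = V₁ · ln(z₃/z₀)/ln(z₁/z₀) = 19.4 × 5.6030/2.8139 = 38.6291 mph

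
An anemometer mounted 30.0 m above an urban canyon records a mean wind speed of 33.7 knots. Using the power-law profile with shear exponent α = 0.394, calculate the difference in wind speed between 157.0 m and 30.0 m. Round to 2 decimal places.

30.99 knots

Power law: V₂ = V₁ · (z₂/z₁)^α = 33.7 × (5.2333)^0.394 = 64.6887 knots
ΔV = 64.6887 − 33.7 = 30.9887 knots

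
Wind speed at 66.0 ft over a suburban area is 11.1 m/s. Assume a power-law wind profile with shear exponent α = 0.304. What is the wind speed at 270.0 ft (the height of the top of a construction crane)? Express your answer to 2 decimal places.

Power-law profile: V₂ = V₁ · (z₂/z₁)^α
V₂ = 11.1 × (270.0/66.0)^0.304 = 11.1 × (4.0909)^0.304
    = 11.1 × 1.5346 = 17.0340 m/s

17.03 m/s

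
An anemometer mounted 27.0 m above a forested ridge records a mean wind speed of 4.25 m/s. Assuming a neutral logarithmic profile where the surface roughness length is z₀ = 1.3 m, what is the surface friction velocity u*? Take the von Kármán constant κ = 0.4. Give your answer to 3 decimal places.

Log law: V(z) = (u*/κ) · ln(z/z₀) ⇒ u* = κ · V / ln(z/z₀)
u* = 0.4 × 4.25 / ln(27.0/1.3) = 0.4 × 4.25 / 3.0335
   = 1.7000 / 3.0335 = 0.5604 m/s

u* ≈ 0.560 m/s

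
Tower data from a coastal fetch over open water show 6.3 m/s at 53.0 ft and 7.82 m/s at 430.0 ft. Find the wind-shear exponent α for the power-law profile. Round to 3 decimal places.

α ≈ 0.103

Power law: V₂/V₁ = (z₂/z₁)^α ⇒ α = ln(V₂/V₁) / ln(z₂/z₁)
α = ln(7.82/6.3) / ln(430.0/53.0) = ln(1.2413) / ln(8.1132)
  = 0.21613 / 2.09349 = 0.10324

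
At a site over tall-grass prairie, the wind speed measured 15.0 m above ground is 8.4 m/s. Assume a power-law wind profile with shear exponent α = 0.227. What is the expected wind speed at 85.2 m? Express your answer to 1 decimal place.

12.5 m/s

Power-law profile: V₂ = V₁ · (z₂/z₁)^α
V₂ = 8.4 × (85.2/15.0)^0.227 = 8.4 × (5.6800)^0.227
    = 8.4 × 1.4833 = 12.4600 m/s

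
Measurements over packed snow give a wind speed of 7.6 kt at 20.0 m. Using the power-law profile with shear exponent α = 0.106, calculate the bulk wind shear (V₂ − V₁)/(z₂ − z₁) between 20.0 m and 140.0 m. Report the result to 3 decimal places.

0.015 kt/m

Power law: V₂ = V₁ · (z₂/z₁)^α = 7.6 × (7.0000)^0.106 = 9.3410 kt
ΔV/Δz = (9.3410 − 7.6)/(140.0 − 20.0) = 1.7410/120.0000 = 0.01451 kt/m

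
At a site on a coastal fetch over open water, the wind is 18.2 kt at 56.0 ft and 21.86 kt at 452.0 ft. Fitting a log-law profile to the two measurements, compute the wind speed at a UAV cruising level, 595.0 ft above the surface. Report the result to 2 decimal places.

Log law: V ∝ ln(z/z₀). From the pair, with r = V₁/V₂ = 0.83257,
ln z₀ = (ln z₁ − r·ln z₂)/(1 − r) = (4.0254 − 0.83257×6.1137)/0.16743 = -6.3592 → z₀ = 0.001731 ft
V₃ = V₁ · ln(z₃/z₀)/ln(z₁/z₀) = 18.2 × 12.7478/10.3846 = 22.3418 kt

22.34 kt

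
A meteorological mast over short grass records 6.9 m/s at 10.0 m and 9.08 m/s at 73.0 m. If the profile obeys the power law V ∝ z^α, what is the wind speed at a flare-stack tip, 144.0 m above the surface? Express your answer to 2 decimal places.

9.97 m/s

First find α: α = ln(V₂/V₁)/ln(z₂/z₁) = ln(9.08/6.9)/ln(73.0/10.0) = 0.27455/1.98787 = 0.1381
Extrapolate from 73.0 m to 144.0 m: V₃ = 9.08 × (144.0/73.0)^0.1381 = 9.08 × 1.0984 = 9.9732 m/s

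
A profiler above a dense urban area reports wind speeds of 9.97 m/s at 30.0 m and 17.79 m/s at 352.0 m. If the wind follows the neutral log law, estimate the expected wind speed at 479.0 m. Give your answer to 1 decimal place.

18.8 m/s

Log law: V ∝ ln(z/z₀). From the pair, with r = V₁/V₂ = 0.56043,
ln z₀ = (ln z₁ − r·ln z₂)/(1 − r) = (3.4012 − 0.56043×5.8636)/0.43957 = 0.2618 → z₀ = 1.299 m
V₃ = V₁ · ln(z₃/z₀)/ln(z₁/z₀) = 9.97 × 5.9099/3.1394 = 18.7683 m/s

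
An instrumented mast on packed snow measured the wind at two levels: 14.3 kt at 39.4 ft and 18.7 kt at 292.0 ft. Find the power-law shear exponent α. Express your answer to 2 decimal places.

Power law: V₂/V₁ = (z₂/z₁)^α ⇒ α = ln(V₂/V₁) / ln(z₂/z₁)
α = ln(18.7/14.3) / ln(292.0/39.4) = ln(1.3077) / ln(7.4112)
  = 0.26826 / 2.00299 = 0.13393

α ≈ 0.13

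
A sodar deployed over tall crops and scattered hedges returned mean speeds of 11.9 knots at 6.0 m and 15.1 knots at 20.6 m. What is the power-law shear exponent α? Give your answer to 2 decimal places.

α ≈ 0.19

Power law: V₂/V₁ = (z₂/z₁)^α ⇒ α = ln(V₂/V₁) / ln(z₂/z₁)
α = ln(15.1/11.9) / ln(20.6/6.0) = ln(1.2689) / ln(3.4333)
  = 0.23816 / 1.23353 = 0.19307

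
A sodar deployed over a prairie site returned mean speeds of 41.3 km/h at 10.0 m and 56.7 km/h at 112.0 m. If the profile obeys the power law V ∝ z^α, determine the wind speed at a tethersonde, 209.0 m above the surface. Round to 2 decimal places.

First find α: α = ln(V₂/V₁)/ln(z₂/z₁) = ln(56.7/41.3)/ln(112.0/10.0) = 0.31691/2.41591 = 0.1312
Extrapolate from 112.0 m to 209.0 m: V₃ = 56.7 × (209.0/112.0)^0.1312 = 56.7 × 1.0853 = 61.5350 km/h

61.54 km/h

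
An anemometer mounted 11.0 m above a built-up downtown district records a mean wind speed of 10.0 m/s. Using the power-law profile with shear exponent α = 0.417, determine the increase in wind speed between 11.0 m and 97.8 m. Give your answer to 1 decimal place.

Power law: V₂ = V₁ · (z₂/z₁)^α = 10.0 × (8.8909)^0.417 = 24.8720 m/s
ΔV = 24.8720 − 10.0 = 14.8720 m/s

14.9 m/s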